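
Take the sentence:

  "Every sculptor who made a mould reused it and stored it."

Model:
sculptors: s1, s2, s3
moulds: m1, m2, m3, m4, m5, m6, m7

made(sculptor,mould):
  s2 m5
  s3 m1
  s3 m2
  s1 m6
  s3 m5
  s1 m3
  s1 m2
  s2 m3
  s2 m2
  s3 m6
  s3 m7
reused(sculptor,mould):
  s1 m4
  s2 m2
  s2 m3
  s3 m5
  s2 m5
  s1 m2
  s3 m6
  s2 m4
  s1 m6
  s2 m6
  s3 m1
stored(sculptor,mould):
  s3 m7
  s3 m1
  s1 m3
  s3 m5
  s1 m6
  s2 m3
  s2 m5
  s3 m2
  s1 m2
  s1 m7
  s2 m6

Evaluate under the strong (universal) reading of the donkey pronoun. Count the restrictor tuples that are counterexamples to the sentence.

"it" takes "a mould" as antecedent — a donkey pronoun bound across the clause boundary.
Strong reading: for every (s,m) with made(s,m), reused(s,m) ∧ stored(s,m).
Restrictor pairs: (s1,m2) ✓  (s1,m3) ✗  (s1,m6) ✓  (s2,m2) ✗  (s2,m3) ✓  (s2,m5) ✓  (s3,m1) ✓  (s3,m2) ✗  (s3,m5) ✓  (s3,m6) ✗  (s3,m7) ✗
Counterexamples (restrictor pairs failing the scope): 5.

5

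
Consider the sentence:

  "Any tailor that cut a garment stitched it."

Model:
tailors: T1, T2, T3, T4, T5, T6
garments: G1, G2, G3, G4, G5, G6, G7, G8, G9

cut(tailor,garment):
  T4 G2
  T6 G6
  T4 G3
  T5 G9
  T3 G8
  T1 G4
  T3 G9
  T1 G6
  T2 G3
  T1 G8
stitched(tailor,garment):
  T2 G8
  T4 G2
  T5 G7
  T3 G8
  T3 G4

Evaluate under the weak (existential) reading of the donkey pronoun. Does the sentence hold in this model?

False

"it" takes "a garment" as antecedent — a donkey pronoun bound across the clause boundary.
Weak reading: every tailor t with some cut-garment has at least one cut-garment g such that stitched(t,g).
Per tailor: T1:✗  T2:✗  T3:✓  T4:✓  T5:✗  T6:✗
T1 has no witness among its cut-garments.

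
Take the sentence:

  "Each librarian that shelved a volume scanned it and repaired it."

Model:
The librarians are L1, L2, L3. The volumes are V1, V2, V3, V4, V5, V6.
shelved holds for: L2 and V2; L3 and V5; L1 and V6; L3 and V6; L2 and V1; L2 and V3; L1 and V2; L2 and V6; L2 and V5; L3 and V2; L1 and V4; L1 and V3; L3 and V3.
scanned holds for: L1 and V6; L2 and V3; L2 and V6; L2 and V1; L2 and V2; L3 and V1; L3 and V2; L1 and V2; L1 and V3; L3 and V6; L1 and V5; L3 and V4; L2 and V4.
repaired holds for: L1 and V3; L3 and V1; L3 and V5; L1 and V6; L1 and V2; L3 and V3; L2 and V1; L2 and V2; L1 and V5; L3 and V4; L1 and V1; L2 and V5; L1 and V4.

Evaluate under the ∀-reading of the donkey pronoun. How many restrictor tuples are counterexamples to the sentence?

8

"it" takes "a volume" as antecedent — a donkey pronoun bound across the clause boundary.
Strong reading: for every (l,v) with shelved(l,v), scanned(l,v) ∧ repaired(l,v).
Restrictor pairs: (L1,V2) ✓  (L1,V3) ✓  (L1,V4) ✗  (L1,V6) ✓  (L2,V1) ✓  (L2,V2) ✓  (L2,V3) ✗  (L2,V5) ✗  (L2,V6) ✗  (L3,V2) ✗  (L3,V3) ✗  (L3,V5) ✗  (L3,V6) ✗
Counterexamples (restrictor pairs failing the scope): 8.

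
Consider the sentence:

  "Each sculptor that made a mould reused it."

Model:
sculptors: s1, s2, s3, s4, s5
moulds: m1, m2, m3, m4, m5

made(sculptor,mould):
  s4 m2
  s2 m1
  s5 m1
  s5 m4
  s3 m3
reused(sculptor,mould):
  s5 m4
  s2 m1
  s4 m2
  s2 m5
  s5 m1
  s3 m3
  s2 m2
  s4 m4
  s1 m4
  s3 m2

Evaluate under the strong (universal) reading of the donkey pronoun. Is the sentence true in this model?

"it" takes "a mould" as antecedent — a donkey pronoun bound across the clause boundary.
Strong reading: for every (s,m) with made(s,m), reused(s,m).
Restrictor pairs: (s2,m1) ✓  (s3,m3) ✓  (s4,m2) ✓  (s5,m1) ✓  (s5,m4) ✓
Every restrictor pair satisfies the scope.

True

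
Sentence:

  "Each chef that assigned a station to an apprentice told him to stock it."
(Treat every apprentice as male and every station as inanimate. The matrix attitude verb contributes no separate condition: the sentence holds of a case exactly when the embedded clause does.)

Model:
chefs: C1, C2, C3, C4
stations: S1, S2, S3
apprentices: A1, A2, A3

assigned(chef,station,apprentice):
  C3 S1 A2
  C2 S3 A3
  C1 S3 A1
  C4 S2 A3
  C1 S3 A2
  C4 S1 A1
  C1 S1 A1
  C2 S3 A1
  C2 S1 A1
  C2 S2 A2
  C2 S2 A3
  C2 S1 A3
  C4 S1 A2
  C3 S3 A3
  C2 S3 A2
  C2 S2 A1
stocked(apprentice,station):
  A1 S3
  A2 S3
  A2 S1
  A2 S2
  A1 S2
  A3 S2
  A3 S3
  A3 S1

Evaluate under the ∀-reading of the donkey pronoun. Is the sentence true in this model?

"him" takes "an apprentice" as antecedent and "it" takes "a station"; both are donkey pronouns co-varying with the restrictor.
Strong reading: for every (c,s,a) with assigned(c,s,a), stocked(a,s).
Restrictor triples: (C1,S1,A1)→stocked(A1,S1) ✗  (C1,S3,A1)→stocked(A1,S3) ✓  (C1,S3,A2)→stocked(A2,S3) ✓  (C2,S1,A1)→stocked(A1,S1) ✗  (C2,S1,A3)→stocked(A3,S1) ✓  (C2,S2,A1)→stocked(A1,S2) ✓  (C2,S2,A2)→stocked(A2,S2) ✓  (C2,S2,A3)→stocked(A3,S2) ✓  (C2,S3,A1)→stocked(A1,S3) ✓  (C2,S3,A2)→stocked(A2,S3) ✓  (C2,S3,A3)→stocked(A3,S3) ✓  (C3,S1,A2)→stocked(A2,S1) ✓  (C3,S3,A3)→stocked(A3,S3) ✓  (C4,S1,A1)→stocked(A1,S1) ✗  (C4,S1,A2)→stocked(A2,S1) ✓  (C4,S2,A3)→stocked(A3,S2) ✓
Counterexample: (C1,S1,A1) — stocked(A1,S1) does not hold.

False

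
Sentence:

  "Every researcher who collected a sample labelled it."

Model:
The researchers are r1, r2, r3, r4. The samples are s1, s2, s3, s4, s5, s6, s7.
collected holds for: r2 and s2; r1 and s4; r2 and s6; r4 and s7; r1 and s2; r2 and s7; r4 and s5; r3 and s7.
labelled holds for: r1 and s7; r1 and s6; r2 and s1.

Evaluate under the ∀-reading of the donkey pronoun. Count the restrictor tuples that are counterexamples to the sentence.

"it" takes "a sample" as antecedent — a donkey pronoun bound across the clause boundary.
Strong reading: for every (r,s) with collected(r,s), labelled(r,s).
Restrictor pairs: (r1,s2) ✗  (r1,s4) ✗  (r2,s2) ✗  (r2,s6) ✗  (r2,s7) ✗  (r3,s7) ✗  (r4,s5) ✗  (r4,s7) ✗
Counterexamples (restrictor pairs failing the scope): 8.

8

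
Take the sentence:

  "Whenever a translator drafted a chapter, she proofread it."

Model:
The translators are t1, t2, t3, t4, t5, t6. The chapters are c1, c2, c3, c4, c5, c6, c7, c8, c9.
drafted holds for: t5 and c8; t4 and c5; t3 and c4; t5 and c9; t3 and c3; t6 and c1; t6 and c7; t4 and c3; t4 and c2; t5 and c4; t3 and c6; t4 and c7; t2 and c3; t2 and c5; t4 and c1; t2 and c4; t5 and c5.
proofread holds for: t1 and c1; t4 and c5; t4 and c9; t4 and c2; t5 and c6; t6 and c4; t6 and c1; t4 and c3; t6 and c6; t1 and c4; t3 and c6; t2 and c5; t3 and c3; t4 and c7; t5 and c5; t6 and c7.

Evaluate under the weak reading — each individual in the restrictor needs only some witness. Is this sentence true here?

"it" takes "a chapter" as antecedent — a donkey pronoun bound across the clause boundary.
Weak reading: every translator t with some drafted-chapter has at least one drafted-chapter c such that proofread(t,c).
Per translator: t2:✓  t3:✓  t4:✓  t5:✓  t6:✓
Every translator in the restrictor has a witness.

True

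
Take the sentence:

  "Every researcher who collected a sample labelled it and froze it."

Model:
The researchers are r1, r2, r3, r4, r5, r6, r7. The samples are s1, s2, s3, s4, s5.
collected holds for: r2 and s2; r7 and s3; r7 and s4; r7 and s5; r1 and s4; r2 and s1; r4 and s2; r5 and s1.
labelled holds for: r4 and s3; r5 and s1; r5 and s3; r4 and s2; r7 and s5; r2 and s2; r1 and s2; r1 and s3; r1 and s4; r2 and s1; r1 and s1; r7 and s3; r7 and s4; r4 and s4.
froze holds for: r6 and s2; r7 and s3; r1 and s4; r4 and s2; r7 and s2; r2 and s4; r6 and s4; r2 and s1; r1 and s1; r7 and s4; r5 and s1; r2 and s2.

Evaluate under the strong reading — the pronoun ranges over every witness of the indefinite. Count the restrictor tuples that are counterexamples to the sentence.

1

"it" takes "a sample" as antecedent — a donkey pronoun bound across the clause boundary.
Strong reading: for every (r,s) with collected(r,s), labelled(r,s) ∧ froze(r,s).
Restrictor pairs: (r1,s4) ✓  (r2,s1) ✓  (r2,s2) ✓  (r4,s2) ✓  (r5,s1) ✓  (r7,s3) ✓  (r7,s4) ✓  (r7,s5) ✗
Counterexamples (restrictor pairs failing the scope): 1.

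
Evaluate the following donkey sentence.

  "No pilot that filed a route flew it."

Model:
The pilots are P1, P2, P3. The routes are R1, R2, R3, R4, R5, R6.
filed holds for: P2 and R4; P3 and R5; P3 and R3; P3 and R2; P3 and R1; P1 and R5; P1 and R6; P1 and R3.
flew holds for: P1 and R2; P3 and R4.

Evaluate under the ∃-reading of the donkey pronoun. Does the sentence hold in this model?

"it" takes "a route" as antecedent — a donkey pronoun bound across the clause boundary.
Truth condition: for no (p,r) with filed(p,r) does flew(p,r) hold.
Restrictor pairs — does the scope hold? (P1,R3):fails  (P1,R5):fails  (P1,R6):fails  (P2,R4):fails  (P3,R1):fails  (P3,R2):fails  (P3,R3):fails  (P3,R5):fails
Scope holds for no restrictor pair, so the sentence is true.

True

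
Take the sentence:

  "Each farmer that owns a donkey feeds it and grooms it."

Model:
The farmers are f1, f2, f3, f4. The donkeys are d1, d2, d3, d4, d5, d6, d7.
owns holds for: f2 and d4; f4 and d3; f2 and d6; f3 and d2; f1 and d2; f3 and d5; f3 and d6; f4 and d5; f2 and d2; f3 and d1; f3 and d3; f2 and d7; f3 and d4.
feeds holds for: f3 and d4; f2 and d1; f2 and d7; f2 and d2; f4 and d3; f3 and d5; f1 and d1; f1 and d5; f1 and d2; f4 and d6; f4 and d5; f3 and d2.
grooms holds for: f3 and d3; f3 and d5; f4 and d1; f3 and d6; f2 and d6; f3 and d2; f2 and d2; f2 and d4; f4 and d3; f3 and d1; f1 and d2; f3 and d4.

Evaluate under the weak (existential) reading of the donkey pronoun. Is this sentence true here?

"it" takes "a donkey" as antecedent — a donkey pronoun bound across the clause boundary.
Weak reading: every farmer f with some owns-donkey has at least one owns-donkey d such that feeds(f,d) ∧ grooms(f,d).
Per farmer: f1:✓  f2:✓  f3:✓  f4:✓
Every farmer in the restrictor has a witness.

True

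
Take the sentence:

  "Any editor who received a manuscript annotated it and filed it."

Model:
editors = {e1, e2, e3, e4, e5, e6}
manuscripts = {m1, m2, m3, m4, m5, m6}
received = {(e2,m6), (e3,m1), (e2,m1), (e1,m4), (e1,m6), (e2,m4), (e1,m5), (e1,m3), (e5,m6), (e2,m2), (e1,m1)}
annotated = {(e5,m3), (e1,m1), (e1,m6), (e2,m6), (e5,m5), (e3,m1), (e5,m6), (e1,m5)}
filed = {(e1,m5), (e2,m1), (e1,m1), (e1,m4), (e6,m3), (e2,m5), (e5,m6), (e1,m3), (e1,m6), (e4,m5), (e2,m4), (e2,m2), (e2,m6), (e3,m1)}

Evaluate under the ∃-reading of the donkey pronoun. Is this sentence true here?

"it" takes "a manuscript" as antecedent — a donkey pronoun bound across the clause boundary.
Weak reading: every editor e with some received-manuscript has at least one received-manuscript m such that annotated(e,m) ∧ filed(e,m).
Per editor: e1:✓  e2:✓  e3:✓  e5:✓
Every editor in the restrictor has a witness.

True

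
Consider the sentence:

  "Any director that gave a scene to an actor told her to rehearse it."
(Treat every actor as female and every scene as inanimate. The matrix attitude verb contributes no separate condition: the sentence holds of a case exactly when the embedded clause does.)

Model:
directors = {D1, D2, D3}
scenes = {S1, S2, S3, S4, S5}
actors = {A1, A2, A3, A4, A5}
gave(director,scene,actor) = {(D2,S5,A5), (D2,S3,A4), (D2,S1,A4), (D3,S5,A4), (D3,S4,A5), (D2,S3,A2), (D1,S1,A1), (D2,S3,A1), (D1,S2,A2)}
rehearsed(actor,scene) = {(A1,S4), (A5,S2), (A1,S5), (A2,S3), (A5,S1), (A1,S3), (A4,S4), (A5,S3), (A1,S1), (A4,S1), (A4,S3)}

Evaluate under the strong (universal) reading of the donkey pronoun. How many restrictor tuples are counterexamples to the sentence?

"her" takes "an actor" as antecedent and "it" takes "a scene"; both are donkey pronouns co-varying with the restrictor.
Strong reading: for every (d,s,a) with gave(d,s,a), rehearsed(a,s).
Restrictor triples: (D1,S1,A1)→rehearsed(A1,S1) ✓  (D1,S2,A2)→rehearsed(A2,S2) ✗  (D2,S1,A4)→rehearsed(A4,S1) ✓  (D2,S3,A1)→rehearsed(A1,S3) ✓  (D2,S3,A2)→rehearsed(A2,S3) ✓  (D2,S3,A4)→rehearsed(A4,S3) ✓  (D2,S5,A5)→rehearsed(A5,S5) ✗  (D3,S4,A5)→rehearsed(A5,S4) ✗  (D3,S5,A4)→rehearsed(A4,S5) ✗
Counterexamples (restrictor triples failing the scope): 4.

4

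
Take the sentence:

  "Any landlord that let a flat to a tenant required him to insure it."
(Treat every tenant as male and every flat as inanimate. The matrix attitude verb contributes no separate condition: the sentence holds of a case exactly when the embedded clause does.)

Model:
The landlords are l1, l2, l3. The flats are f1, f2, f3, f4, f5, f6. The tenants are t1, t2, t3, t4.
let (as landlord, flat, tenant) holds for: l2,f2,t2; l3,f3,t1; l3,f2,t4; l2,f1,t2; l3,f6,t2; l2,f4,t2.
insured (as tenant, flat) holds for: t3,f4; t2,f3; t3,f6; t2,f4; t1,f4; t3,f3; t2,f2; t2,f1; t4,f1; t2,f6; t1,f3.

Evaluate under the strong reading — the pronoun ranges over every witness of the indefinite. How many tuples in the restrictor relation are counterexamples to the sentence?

"him" takes "a tenant" as antecedent and "it" takes "a flat"; both are donkey pronouns co-varying with the restrictor.
Strong reading: for every (l,f,t) with let(l,f,t), insured(t,f).
Restrictor triples: (l2,f1,t2)→insured(t2,f1) ✓  (l2,f2,t2)→insured(t2,f2) ✓  (l2,f4,t2)→insured(t2,f4) ✓  (l3,f2,t4)→insured(t4,f2) ✗  (l3,f3,t1)→insured(t1,f3) ✓  (l3,f6,t2)→insured(t2,f6) ✓
Counterexamples (restrictor triples failing the scope): 1.

1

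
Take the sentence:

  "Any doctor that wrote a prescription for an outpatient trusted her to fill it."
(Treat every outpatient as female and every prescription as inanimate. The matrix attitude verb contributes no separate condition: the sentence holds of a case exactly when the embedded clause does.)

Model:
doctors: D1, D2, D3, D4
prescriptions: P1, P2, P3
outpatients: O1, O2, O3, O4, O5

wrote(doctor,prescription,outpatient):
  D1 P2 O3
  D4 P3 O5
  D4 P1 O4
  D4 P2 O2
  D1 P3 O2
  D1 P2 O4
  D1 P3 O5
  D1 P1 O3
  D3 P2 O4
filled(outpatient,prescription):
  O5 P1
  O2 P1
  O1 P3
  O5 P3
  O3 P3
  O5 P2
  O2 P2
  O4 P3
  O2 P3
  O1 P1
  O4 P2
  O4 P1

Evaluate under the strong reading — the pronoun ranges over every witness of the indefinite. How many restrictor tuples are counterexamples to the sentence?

2

"her" takes "an outpatient" as antecedent and "it" takes "a prescription"; both are donkey pronouns co-varying with the restrictor.
Strong reading: for every (d,p,o) with wrote(d,p,o), filled(o,p).
Restrictor triples: (D1,P1,O3)→filled(O3,P1) ✗  (D1,P2,O3)→filled(O3,P2) ✗  (D1,P2,O4)→filled(O4,P2) ✓  (D1,P3,O2)→filled(O2,P3) ✓  (D1,P3,O5)→filled(O5,P3) ✓  (D3,P2,O4)→filled(O4,P2) ✓  (D4,P1,O4)→filled(O4,P1) ✓  (D4,P2,O2)→filled(O2,P2) ✓  (D4,P3,O5)→filled(O5,P3) ✓
Counterexamples (restrictor triples failing the scope): 2.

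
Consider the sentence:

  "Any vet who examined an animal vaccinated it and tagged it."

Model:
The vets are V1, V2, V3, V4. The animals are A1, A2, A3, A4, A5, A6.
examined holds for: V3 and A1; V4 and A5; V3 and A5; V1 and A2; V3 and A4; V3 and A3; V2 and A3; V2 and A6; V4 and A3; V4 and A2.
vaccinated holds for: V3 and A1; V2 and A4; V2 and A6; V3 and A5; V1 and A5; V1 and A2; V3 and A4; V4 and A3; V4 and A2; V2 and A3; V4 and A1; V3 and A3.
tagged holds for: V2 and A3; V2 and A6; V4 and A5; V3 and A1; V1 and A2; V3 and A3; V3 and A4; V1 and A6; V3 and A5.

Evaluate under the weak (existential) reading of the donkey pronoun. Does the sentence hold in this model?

False

"it" takes "an animal" as antecedent — a donkey pronoun bound across the clause boundary.
Weak reading: every vet v with some examined-animal has at least one examined-animal a such that vaccinated(v,a) ∧ tagged(v,a).
Per vet: V1:✓  V2:✓  V3:✓  V4:✗
V4 has no witness among its examined-animals.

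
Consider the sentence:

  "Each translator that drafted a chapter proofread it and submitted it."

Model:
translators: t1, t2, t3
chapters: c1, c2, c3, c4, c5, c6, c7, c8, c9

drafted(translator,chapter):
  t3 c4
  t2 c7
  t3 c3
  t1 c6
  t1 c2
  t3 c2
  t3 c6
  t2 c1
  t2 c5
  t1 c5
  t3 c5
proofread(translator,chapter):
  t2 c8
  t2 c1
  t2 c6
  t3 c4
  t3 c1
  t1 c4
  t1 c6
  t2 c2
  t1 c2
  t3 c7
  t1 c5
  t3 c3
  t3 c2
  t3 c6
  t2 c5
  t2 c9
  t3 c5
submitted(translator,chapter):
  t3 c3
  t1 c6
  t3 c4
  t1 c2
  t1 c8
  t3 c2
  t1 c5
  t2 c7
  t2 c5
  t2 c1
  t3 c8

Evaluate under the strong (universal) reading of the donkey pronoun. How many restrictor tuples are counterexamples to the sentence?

"it" takes "a chapter" as antecedent — a donkey pronoun bound across the clause boundary.
Strong reading: for every (t,c) with drafted(t,c), proofread(t,c) ∧ submitted(t,c).
Restrictor pairs: (t1,c2) ✓  (t1,c5) ✓  (t1,c6) ✓  (t2,c1) ✓  (t2,c5) ✓  (t2,c7) ✗  (t3,c2) ✓  (t3,c3) ✓  (t3,c4) ✓  (t3,c5) ✗  (t3,c6) ✗
Counterexamples (restrictor pairs failing the scope): 3.

3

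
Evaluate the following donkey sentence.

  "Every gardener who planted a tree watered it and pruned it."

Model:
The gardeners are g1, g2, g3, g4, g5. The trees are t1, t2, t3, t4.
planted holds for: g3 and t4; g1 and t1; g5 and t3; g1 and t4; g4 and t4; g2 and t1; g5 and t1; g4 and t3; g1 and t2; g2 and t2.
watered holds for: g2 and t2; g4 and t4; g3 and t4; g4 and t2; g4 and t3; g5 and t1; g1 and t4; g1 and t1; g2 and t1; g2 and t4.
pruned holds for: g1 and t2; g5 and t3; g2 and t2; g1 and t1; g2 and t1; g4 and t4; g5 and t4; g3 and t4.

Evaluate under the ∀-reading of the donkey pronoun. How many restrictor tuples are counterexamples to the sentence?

"it" takes "a tree" as antecedent — a donkey pronoun bound across the clause boundary.
Strong reading: for every (g,t) with planted(g,t), watered(g,t) ∧ pruned(g,t).
Restrictor pairs: (g1,t1) ✓  (g1,t2) ✗  (g1,t4) ✗  (g2,t1) ✓  (g2,t2) ✓  (g3,t4) ✓  (g4,t3) ✗  (g4,t4) ✓  (g5,t1) ✗  (g5,t3) ✗
Counterexamples (restrictor pairs failing the scope): 5.

5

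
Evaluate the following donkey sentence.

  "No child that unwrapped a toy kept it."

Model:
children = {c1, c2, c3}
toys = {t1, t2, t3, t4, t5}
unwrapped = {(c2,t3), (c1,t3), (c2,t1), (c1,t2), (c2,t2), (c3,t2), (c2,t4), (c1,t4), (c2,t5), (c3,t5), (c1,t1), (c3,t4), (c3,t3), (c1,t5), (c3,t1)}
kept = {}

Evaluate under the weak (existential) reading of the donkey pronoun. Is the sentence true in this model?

True

"it" takes "a toy" as antecedent — a donkey pronoun bound across the clause boundary.
Truth condition: for no (c,t) with unwrapped(c,t) does kept(c,t) hold.
Restrictor pairs — does the scope hold? (c1,t1):fails  (c1,t2):fails  (c1,t3):fails  (c1,t4):fails  (c1,t5):fails  (c2,t1):fails  (c2,t2):fails  (c2,t3):fails  (c2,t4):fails  (c2,t5):fails  (c3,t1):fails  (c3,t2):fails  (c3,t3):fails  (c3,t4):fails  (c3,t5):fails
Scope holds for no restrictor pair, so the sentence is true.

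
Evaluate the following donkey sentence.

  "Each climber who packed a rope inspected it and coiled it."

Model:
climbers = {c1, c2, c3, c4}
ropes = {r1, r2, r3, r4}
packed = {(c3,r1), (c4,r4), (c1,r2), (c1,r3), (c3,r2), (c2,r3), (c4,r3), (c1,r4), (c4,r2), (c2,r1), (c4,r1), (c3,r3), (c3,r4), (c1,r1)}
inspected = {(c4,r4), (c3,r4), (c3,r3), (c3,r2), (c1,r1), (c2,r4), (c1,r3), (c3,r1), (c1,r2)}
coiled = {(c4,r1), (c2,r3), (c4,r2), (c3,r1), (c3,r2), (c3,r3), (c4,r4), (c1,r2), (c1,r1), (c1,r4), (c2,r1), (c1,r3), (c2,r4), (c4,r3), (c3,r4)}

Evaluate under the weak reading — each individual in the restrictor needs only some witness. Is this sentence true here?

False

"it" takes "a rope" as antecedent — a donkey pronoun bound across the clause boundary.
Weak reading: every climber c with some packed-rope has at least one packed-rope r such that inspected(c,r) ∧ coiled(c,r).
Per climber: c1:✓  c2:✗  c3:✓  c4:✓
c2 has no witness among its packed-ropes.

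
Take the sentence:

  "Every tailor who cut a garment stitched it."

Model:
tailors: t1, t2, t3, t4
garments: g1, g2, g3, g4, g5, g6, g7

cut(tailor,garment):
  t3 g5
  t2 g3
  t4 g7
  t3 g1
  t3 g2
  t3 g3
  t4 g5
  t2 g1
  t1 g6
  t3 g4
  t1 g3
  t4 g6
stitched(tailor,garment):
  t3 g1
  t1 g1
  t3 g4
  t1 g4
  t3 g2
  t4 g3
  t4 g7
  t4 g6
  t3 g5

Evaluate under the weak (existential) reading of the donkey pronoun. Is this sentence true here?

False

"it" takes "a garment" as antecedent — a donkey pronoun bound across the clause boundary.
Weak reading: every tailor t with some cut-garment has at least one cut-garment g such that stitched(t,g).
Per tailor: t1:✗  t2:✗  t3:✓  t4:✓
t1 has no witness among its cut-garments.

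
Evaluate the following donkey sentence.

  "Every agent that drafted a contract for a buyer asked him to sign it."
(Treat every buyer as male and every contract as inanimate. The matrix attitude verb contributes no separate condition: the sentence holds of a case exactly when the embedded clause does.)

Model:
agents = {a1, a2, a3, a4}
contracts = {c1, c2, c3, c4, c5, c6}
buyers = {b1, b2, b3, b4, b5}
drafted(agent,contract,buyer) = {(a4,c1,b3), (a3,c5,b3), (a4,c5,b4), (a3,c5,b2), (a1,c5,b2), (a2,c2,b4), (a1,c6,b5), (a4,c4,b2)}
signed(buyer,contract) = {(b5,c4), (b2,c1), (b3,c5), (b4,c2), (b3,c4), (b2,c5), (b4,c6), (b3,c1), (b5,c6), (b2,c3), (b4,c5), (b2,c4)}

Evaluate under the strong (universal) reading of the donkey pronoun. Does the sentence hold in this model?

"him" takes "a buyer" as antecedent and "it" takes "a contract"; both are donkey pronouns co-varying with the restrictor.
Strong reading: for every (a,c,b) with drafted(a,c,b), signed(b,c).
Restrictor triples: (a1,c5,b2)→signed(b2,c5) ✓  (a1,c6,b5)→signed(b5,c6) ✓  (a2,c2,b4)→signed(b4,c2) ✓  (a3,c5,b2)→signed(b2,c5) ✓  (a3,c5,b3)→signed(b3,c5) ✓  (a4,c1,b3)→signed(b3,c1) ✓  (a4,c4,b2)→signed(b2,c4) ✓  (a4,c5,b4)→signed(b4,c5) ✓
Every restrictor triple satisfies the scope.

True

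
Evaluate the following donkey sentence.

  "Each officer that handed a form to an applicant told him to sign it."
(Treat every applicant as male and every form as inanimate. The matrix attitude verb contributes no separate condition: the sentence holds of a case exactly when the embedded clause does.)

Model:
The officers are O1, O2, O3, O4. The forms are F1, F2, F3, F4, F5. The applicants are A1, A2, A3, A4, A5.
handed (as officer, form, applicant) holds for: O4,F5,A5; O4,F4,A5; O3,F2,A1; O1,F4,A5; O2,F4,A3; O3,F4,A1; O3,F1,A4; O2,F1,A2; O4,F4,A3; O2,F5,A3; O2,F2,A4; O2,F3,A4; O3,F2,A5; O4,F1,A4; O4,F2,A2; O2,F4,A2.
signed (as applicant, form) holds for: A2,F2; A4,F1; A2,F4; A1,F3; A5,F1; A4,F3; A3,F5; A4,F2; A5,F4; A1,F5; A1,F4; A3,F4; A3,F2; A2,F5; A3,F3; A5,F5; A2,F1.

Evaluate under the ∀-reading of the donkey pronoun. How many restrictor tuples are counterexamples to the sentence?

2

"him" takes "an applicant" as antecedent and "it" takes "a form"; both are donkey pronouns co-varying with the restrictor.
Strong reading: for every (o,f,a) with handed(o,f,a), signed(a,f).
Restrictor triples: (O1,F4,A5)→signed(A5,F4) ✓  (O2,F1,A2)→signed(A2,F1) ✓  (O2,F2,A4)→signed(A4,F2) ✓  (O2,F3,A4)→signed(A4,F3) ✓  (O2,F4,A2)→signed(A2,F4) ✓  (O2,F4,A3)→signed(A3,F4) ✓  (O2,F5,A3)→signed(A3,F5) ✓  (O3,F1,A4)→signed(A4,F1) ✓  (O3,F2,A1)→signed(A1,F2) ✗  (O3,F2,A5)→signed(A5,F2) ✗  (O3,F4,A1)→signed(A1,F4) ✓  (O4,F1,A4)→signed(A4,F1) ✓  (O4,F2,A2)→signed(A2,F2) ✓  (O4,F4,A3)→signed(A3,F4) ✓  (O4,F4,A5)→signed(A5,F4) ✓  (O4,F5,A5)→signed(A5,F5) ✓
Counterexamples (restrictor triples failing the scope): 2.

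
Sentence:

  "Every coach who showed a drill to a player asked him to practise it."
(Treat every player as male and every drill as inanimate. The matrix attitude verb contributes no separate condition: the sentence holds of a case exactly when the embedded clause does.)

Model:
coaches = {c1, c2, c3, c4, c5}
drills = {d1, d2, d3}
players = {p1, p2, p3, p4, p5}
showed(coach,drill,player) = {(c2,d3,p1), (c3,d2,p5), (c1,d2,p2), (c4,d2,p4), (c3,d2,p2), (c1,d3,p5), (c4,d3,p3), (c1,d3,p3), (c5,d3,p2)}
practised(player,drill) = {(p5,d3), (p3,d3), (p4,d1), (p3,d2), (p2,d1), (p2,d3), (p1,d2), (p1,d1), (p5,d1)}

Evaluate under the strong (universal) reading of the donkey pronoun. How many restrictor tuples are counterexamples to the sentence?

5

"him" takes "a player" as antecedent and "it" takes "a drill"; both are donkey pronouns co-varying with the restrictor.
Strong reading: for every (c,d,p) with showed(c,d,p), practised(p,d).
Restrictor triples: (c1,d2,p2)→practised(p2,d2) ✗  (c1,d3,p3)→practised(p3,d3) ✓  (c1,d3,p5)→practised(p5,d3) ✓  (c2,d3,p1)→practised(p1,d3) ✗  (c3,d2,p2)→practised(p2,d2) ✗  (c3,d2,p5)→practised(p5,d2) ✗  (c4,d2,p4)→practised(p4,d2) ✗  (c4,d3,p3)→practised(p3,d3) ✓  (c5,d3,p2)→practised(p2,d3) ✓
Counterexamples (restrictor triples failing the scope): 5.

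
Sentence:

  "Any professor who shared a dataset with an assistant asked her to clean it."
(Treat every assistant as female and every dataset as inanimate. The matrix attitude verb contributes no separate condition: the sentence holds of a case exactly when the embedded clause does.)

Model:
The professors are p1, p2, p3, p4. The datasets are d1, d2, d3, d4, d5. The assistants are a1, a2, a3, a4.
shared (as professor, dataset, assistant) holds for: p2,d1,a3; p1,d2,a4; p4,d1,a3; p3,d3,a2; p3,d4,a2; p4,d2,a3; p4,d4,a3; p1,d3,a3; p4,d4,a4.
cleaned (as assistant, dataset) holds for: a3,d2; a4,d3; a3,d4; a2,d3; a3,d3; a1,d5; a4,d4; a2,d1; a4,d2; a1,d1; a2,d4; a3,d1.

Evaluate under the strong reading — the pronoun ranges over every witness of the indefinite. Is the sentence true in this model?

True

"her" takes "an assistant" as antecedent and "it" takes "a dataset"; both are donkey pronouns co-varying with the restrictor.
Strong reading: for every (p,d,a) with shared(p,d,a), cleaned(a,d).
Restrictor triples: (p1,d2,a4)→cleaned(a4,d2) ✓  (p1,d3,a3)→cleaned(a3,d3) ✓  (p2,d1,a3)→cleaned(a3,d1) ✓  (p3,d3,a2)→cleaned(a2,d3) ✓  (p3,d4,a2)→cleaned(a2,d4) ✓  (p4,d1,a3)→cleaned(a3,d1) ✓  (p4,d2,a3)→cleaned(a3,d2) ✓  (p4,d4,a3)→cleaned(a3,d4) ✓  (p4,d4,a4)→cleaned(a4,d4) ✓
Every restrictor triple satisfies the scope.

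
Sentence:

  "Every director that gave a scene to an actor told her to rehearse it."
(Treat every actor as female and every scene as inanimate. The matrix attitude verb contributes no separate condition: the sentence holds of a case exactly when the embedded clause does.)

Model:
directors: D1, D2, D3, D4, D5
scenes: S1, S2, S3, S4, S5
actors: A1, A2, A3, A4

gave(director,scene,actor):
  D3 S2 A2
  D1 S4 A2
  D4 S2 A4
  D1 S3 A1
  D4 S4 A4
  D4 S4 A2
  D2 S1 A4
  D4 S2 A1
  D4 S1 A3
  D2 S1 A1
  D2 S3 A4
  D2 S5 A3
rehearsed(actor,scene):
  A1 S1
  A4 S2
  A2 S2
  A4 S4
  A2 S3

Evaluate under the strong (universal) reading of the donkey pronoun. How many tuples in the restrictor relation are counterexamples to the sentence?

8

"her" takes "an actor" as antecedent and "it" takes "a scene"; both are donkey pronouns co-varying with the restrictor.
Strong reading: for every (d,s,a) with gave(d,s,a), rehearsed(a,s).
Restrictor triples: (D1,S3,A1)→rehearsed(A1,S3) ✗  (D1,S4,A2)→rehearsed(A2,S4) ✗  (D2,S1,A1)→rehearsed(A1,S1) ✓  (D2,S1,A4)→rehearsed(A4,S1) ✗  (D2,S3,A4)→rehearsed(A4,S3) ✗  (D2,S5,A3)→rehearsed(A3,S5) ✗  (D3,S2,A2)→rehearsed(A2,S2) ✓  (D4,S1,A3)→rehearsed(A3,S1) ✗  (D4,S2,A1)→rehearsed(A1,S2) ✗  (D4,S2,A4)→rehearsed(A4,S2) ✓  (D4,S4,A2)→rehearsed(A2,S4) ✗  (D4,S4,A4)→rehearsed(A4,S4) ✓
Counterexamples (restrictor triples failing the scope): 8.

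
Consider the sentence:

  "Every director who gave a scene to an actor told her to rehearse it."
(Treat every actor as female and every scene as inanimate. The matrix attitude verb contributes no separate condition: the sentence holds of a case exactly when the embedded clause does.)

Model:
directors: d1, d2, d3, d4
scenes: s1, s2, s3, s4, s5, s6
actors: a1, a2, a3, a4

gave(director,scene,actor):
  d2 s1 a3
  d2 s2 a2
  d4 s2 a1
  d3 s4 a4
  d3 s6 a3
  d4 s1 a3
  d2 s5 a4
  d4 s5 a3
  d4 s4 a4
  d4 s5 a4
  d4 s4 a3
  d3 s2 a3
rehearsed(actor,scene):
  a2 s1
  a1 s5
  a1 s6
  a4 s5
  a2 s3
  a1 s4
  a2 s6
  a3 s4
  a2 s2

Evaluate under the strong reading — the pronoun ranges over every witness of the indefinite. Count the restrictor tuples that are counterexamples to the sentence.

"her" takes "an actor" as antecedent and "it" takes "a scene"; both are donkey pronouns co-varying with the restrictor.
Strong reading: for every (d,s,a) with gave(d,s,a), rehearsed(a,s).
Restrictor triples: (d2,s1,a3)→rehearsed(a3,s1) ✗  (d2,s2,a2)→rehearsed(a2,s2) ✓  (d2,s5,a4)→rehearsed(a4,s5) ✓  (d3,s2,a3)→rehearsed(a3,s2) ✗  (d3,s4,a4)→rehearsed(a4,s4) ✗  (d3,s6,a3)→rehearsed(a3,s6) ✗  (d4,s1,a3)→rehearsed(a3,s1) ✗  (d4,s2,a1)→rehearsed(a1,s2) ✗  (d4,s4,a3)→rehearsed(a3,s4) ✓  (d4,s4,a4)→rehearsed(a4,s4) ✗  (d4,s5,a3)→rehearsed(a3,s5) ✗  (d4,s5,a4)→rehearsed(a4,s5) ✓
Counterexamples (restrictor triples failing the scope): 8.

8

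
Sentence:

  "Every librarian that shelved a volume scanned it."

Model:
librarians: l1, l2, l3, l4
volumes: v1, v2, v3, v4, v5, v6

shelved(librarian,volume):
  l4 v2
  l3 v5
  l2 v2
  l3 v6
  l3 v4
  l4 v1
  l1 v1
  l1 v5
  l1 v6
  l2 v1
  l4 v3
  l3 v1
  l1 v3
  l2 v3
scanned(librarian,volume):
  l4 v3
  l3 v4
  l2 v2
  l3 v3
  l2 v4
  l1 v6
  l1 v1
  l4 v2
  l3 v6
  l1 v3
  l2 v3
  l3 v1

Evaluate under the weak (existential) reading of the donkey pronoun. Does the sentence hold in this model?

True

"it" takes "a volume" as antecedent — a donkey pronoun bound across the clause boundary.
Weak reading: every librarian l with some shelved-volume has at least one shelved-volume v such that scanned(l,v).
Per librarian: l1:✓  l2:✓  l3:✓  l4:✓
Every librarian in the restrictor has a witness.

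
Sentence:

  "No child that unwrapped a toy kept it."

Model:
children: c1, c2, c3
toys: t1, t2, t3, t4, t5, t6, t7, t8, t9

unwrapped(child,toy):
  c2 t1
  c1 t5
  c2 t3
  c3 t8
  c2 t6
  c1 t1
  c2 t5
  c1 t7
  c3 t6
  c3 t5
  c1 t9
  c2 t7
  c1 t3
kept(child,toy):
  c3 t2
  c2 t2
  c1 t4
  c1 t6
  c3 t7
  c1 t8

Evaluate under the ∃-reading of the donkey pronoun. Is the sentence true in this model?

True

"it" takes "a toy" as antecedent — a donkey pronoun bound across the clause boundary.
Truth condition: for no (c,t) with unwrapped(c,t) does kept(c,t) hold.
Restrictor pairs — does the scope hold? (c1,t1):fails  (c1,t3):fails  (c1,t5):fails  (c1,t7):fails  (c1,t9):fails  (c2,t1):fails  (c2,t3):fails  (c2,t5):fails  (c2,t6):fails  (c2,t7):fails  (c3,t5):fails  (c3,t6):fails  (c3,t8):fails
Scope holds for no restrictor pair, so the sentence is true.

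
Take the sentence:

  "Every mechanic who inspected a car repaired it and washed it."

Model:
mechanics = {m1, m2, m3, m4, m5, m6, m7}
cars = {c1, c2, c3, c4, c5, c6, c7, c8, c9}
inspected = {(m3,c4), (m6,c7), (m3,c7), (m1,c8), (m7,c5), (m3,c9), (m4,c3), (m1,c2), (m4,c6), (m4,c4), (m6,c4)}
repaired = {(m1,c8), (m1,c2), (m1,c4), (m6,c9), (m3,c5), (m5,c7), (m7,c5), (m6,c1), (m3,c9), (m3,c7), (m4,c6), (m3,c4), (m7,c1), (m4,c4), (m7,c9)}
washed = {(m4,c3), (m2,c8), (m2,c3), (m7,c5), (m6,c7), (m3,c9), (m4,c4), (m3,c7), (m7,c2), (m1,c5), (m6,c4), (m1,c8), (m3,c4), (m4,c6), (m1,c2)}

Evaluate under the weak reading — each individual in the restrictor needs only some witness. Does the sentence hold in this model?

False

"it" takes "a car" as antecedent — a donkey pronoun bound across the clause boundary.
Weak reading: every mechanic m with some inspected-car has at least one inspected-car c such that repaired(m,c) ∧ washed(m,c).
Per mechanic: m1:✓  m3:✓  m4:✓  m6:✗  m7:✓
m6 has no witness among its inspected-cars.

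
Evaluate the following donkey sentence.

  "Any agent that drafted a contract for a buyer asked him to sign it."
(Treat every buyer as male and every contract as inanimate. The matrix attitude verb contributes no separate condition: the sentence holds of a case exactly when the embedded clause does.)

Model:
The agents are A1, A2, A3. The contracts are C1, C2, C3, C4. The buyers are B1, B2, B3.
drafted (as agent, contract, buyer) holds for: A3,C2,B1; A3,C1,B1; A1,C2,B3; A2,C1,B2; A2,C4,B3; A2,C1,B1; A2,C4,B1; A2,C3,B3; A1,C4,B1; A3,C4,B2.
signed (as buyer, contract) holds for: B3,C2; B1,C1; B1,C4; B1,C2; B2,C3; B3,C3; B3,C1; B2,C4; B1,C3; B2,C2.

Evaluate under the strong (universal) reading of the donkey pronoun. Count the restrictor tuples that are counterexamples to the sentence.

2

"him" takes "a buyer" as antecedent and "it" takes "a contract"; both are donkey pronouns co-varying with the restrictor.
Strong reading: for every (a,c,b) with drafted(a,c,b), signed(b,c).
Restrictor triples: (A1,C2,B3)→signed(B3,C2) ✓  (A1,C4,B1)→signed(B1,C4) ✓  (A2,C1,B1)→signed(B1,C1) ✓  (A2,C1,B2)→signed(B2,C1) ✗  (A2,C3,B3)→signed(B3,C3) ✓  (A2,C4,B1)→signed(B1,C4) ✓  (A2,C4,B3)→signed(B3,C4) ✗  (A3,C1,B1)→signed(B1,C1) ✓  (A3,C2,B1)→signed(B1,C2) ✓  (A3,C4,B2)→signed(B2,C4) ✓
Counterexamples (restrictor triples failing the scope): 2.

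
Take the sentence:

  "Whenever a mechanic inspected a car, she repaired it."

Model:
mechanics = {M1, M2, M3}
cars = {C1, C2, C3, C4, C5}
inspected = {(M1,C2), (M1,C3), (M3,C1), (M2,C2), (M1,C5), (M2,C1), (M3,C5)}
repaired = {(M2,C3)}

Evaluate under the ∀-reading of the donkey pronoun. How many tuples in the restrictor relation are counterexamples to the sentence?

7

"it" takes "a car" as antecedent — a donkey pronoun bound across the clause boundary.
Strong reading: for every (m,c) with inspected(m,c), repaired(m,c).
Restrictor pairs: (M1,C2) ✗  (M1,C3) ✗  (M1,C5) ✗  (M2,C1) ✗  (M2,C2) ✗  (M3,C1) ✗  (M3,C5) ✗
Counterexamples (restrictor pairs failing the scope): 7.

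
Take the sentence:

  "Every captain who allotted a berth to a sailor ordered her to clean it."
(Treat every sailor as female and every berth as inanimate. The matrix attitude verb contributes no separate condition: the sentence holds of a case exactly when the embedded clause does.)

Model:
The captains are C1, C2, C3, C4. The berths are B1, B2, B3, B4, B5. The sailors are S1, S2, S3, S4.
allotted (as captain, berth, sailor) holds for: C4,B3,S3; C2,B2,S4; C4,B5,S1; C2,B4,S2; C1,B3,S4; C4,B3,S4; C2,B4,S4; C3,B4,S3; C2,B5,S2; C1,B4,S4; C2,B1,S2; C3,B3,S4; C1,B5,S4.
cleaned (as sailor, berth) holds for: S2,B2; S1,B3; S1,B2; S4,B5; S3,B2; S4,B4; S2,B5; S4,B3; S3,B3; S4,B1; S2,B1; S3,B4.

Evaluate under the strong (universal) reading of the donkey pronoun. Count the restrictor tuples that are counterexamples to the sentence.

"her" takes "a sailor" as antecedent and "it" takes "a berth"; both are donkey pronouns co-varying with the restrictor.
Strong reading: for every (c,b,s) with allotted(c,b,s), cleaned(s,b).
Restrictor triples: (C1,B3,S4)→cleaned(S4,B3) ✓  (C1,B4,S4)→cleaned(S4,B4) ✓  (C1,B5,S4)→cleaned(S4,B5) ✓  (C2,B1,S2)→cleaned(S2,B1) ✓  (C2,B2,S4)→cleaned(S4,B2) ✗  (C2,B4,S2)→cleaned(S2,B4) ✗  (C2,B4,S4)→cleaned(S4,B4) ✓  (C2,B5,S2)→cleaned(S2,B5) ✓  (C3,B3,S4)→cleaned(S4,B3) ✓  (C3,B4,S3)→cleaned(S3,B4) ✓  (C4,B3,S3)→cleaned(S3,B3) ✓  (C4,B3,S4)→cleaned(S4,B3) ✓  (C4,B5,S1)→cleaned(S1,B5) ✗
Counterexamples (restrictor triples failing the scope): 3.

3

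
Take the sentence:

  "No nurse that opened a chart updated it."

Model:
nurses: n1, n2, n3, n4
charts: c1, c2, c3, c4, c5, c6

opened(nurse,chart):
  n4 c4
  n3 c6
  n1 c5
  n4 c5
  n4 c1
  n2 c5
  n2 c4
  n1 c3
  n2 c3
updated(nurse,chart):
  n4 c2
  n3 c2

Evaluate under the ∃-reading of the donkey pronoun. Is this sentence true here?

True

"it" takes "a chart" as antecedent — a donkey pronoun bound across the clause boundary.
Truth condition: for no (n,c) with opened(n,c) does updated(n,c) hold.
Restrictor pairs — does the scope hold? (n1,c3):fails  (n1,c5):fails  (n2,c3):fails  (n2,c4):fails  (n2,c5):fails  (n3,c6):fails  (n4,c1):fails  (n4,c4):fails  (n4,c5):fails
Scope holds for no restrictor pair, so the sentence is true.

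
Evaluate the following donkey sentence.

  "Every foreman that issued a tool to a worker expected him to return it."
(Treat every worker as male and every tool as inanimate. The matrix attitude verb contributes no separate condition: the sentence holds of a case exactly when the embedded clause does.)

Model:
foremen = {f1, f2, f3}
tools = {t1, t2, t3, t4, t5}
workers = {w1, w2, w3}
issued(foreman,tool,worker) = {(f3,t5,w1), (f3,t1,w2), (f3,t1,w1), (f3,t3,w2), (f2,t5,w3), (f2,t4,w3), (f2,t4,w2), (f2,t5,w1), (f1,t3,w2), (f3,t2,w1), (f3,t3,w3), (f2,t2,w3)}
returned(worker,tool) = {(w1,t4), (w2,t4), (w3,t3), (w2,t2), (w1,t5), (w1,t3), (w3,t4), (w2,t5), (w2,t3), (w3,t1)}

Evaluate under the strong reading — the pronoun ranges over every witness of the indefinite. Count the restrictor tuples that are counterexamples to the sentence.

"him" takes "a worker" as antecedent and "it" takes "a tool"; both are donkey pronouns co-varying with the restrictor.
Strong reading: for every (f,t,w) with issued(f,t,w), returned(w,t).
Restrictor triples: (f1,t3,w2)→returned(w2,t3) ✓  (f2,t2,w3)→returned(w3,t2) ✗  (f2,t4,w2)→returned(w2,t4) ✓  (f2,t4,w3)→returned(w3,t4) ✓  (f2,t5,w1)→returned(w1,t5) ✓  (f2,t5,w3)→returned(w3,t5) ✗  (f3,t1,w1)→returned(w1,t1) ✗  (f3,t1,w2)→returned(w2,t1) ✗  (f3,t2,w1)→returned(w1,t2) ✗  (f3,t3,w2)→returned(w2,t3) ✓  (f3,t3,w3)→returned(w3,t3) ✓  (f3,t5,w1)→returned(w1,t5) ✓
Counterexamples (restrictor triples failing the scope): 5.

5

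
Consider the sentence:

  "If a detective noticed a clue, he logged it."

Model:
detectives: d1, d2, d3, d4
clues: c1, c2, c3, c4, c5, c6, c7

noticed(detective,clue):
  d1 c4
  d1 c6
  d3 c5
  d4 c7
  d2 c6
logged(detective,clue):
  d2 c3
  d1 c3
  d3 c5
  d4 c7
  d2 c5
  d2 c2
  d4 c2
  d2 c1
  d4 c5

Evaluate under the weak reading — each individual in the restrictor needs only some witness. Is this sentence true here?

False

"it" takes "a clue" as antecedent — a donkey pronoun bound across the clause boundary.
Weak reading: every detective d with some noticed-clue has at least one noticed-clue c such that logged(d,c).
Per detective: d1:✗  d2:✗  d3:✓  d4:✓
d1 has no witness among its noticed-clues.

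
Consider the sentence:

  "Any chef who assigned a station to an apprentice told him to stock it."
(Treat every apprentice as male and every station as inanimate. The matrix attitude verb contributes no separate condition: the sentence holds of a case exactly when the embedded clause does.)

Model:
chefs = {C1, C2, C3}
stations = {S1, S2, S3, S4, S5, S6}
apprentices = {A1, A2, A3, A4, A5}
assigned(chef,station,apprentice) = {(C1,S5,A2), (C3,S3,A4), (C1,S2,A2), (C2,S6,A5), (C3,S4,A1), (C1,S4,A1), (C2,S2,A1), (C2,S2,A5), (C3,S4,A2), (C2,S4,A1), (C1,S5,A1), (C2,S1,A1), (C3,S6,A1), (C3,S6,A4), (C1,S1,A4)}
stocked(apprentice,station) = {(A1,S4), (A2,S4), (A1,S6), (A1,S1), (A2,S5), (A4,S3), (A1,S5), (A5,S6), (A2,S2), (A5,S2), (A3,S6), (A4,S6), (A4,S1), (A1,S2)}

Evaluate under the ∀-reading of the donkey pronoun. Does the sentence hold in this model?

True

"him" takes "an apprentice" as antecedent and "it" takes "a station"; both are donkey pronouns co-varying with the restrictor.
Strong reading: for every (c,s,a) with assigned(c,s,a), stocked(a,s).
Restrictor triples: (C1,S1,A4)→stocked(A4,S1) ✓  (C1,S2,A2)→stocked(A2,S2) ✓  (C1,S4,A1)→stocked(A1,S4) ✓  (C1,S5,A1)→stocked(A1,S5) ✓  (C1,S5,A2)→stocked(A2,S5) ✓  (C2,S1,A1)→stocked(A1,S1) ✓  (C2,S2,A1)→stocked(A1,S2) ✓  (C2,S2,A5)→stocked(A5,S2) ✓  (C2,S4,A1)→stocked(A1,S4) ✓  (C2,S6,A5)→stocked(A5,S6) ✓  (C3,S3,A4)→stocked(A4,S3) ✓  (C3,S4,A1)→stocked(A1,S4) ✓  (C3,S4,A2)→stocked(A2,S4) ✓  (C3,S6,A1)→stocked(A1,S6) ✓  (C3,S6,A4)→stocked(A4,S6) ✓
Every restrictor triple satisfies the scope.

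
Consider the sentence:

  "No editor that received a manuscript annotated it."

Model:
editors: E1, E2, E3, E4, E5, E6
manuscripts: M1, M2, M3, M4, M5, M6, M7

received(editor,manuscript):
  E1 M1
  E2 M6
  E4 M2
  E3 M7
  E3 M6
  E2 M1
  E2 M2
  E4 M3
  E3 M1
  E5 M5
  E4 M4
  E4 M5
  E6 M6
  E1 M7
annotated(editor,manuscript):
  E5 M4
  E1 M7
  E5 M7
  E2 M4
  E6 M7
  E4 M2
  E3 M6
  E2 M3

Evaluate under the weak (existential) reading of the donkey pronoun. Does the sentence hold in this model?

False

"it" takes "a manuscript" as antecedent — a donkey pronoun bound across the clause boundary.
Truth condition: for no (e,m) with received(e,m) does annotated(e,m) hold.
Restrictor pairs — does the scope hold? (E1,M1):fails  (E1,M7):holds  (E2,M1):fails  (E2,M2):fails  (E2,M6):fails  (E3,M1):fails  (E3,M6):holds  (E3,M7):fails  (E4,M2):holds  (E4,M3):fails  (E4,M4):fails  (E4,M5):fails  (E5,M5):fails  (E6,M6):fails
Scope holds for 3 pair(s), so the sentence is false.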